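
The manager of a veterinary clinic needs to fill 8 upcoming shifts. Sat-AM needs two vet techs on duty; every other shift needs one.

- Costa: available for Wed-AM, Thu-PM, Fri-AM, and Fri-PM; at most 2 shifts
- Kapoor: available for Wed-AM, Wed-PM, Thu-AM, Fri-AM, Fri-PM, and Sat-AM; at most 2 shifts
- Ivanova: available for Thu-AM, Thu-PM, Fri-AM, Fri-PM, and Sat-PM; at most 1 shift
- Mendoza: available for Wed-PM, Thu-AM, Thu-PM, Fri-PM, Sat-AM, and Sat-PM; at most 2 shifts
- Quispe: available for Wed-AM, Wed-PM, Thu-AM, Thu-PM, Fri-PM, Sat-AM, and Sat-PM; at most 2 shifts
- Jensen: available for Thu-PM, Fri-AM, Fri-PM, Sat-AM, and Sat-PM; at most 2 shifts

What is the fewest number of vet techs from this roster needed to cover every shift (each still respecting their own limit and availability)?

5

9 slots to fill and no one can take more than 2, so at least ⌈9/2⌉ = 5 vet techs are needed.
Costa, Kapoor, Ivanova, Mendoza, and Quispe alone can cover everything: Wed-AM→Costa, Wed-PM→Kapoor, Thu-AM→Mendoza, Thu-PM→Quispe, Fri-AM→Costa, Fri-PM→Quispe, Sat-AM→Kapoor+Mendoza, Sat-PM→Ivanova.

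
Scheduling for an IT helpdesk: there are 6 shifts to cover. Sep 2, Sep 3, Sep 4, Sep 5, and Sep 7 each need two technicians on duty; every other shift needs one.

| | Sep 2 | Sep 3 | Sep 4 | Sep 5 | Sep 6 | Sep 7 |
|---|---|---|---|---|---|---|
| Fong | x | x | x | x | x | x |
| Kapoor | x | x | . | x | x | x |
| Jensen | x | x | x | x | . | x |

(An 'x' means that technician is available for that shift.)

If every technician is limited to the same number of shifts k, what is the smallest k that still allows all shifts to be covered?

4

With 3 technicians and 11 worker-slots to fill, someone must work at least ⌈11/3⌉ = 4 shifts, so k ≥ 4.
k = 4 works: Sep 2→Fong+Kapoor, Sep 3→Fong+Kapoor, Sep 4→Fong+Jensen, Sep 5→Kapoor+Jensen, Sep 6→Fong, Sep 7→Kapoor+Jensen.
Loads: Fong 4, Kapoor 4, Jensen 3 — all ≤ 4.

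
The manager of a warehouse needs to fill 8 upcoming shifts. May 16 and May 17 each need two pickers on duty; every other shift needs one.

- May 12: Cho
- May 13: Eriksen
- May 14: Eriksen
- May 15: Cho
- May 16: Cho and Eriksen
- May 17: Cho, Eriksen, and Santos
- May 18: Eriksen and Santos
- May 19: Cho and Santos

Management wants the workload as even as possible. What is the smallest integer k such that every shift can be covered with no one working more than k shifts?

With 3 pickers and 10 worker-slots to fill, someone must work at least ⌈10/3⌉ = 4 shifts, so k ≥ 4.
k = 4 works: May 12→Cho, May 13→Eriksen, May 14→Eriksen, May 15→Cho, May 16→Cho+Eriksen, May 17→Cho+Santos, May 18→Eriksen, May 19→Santos.
Loads: Cho 4, Eriksen 4, Santos 2 — all ≤ 4.

4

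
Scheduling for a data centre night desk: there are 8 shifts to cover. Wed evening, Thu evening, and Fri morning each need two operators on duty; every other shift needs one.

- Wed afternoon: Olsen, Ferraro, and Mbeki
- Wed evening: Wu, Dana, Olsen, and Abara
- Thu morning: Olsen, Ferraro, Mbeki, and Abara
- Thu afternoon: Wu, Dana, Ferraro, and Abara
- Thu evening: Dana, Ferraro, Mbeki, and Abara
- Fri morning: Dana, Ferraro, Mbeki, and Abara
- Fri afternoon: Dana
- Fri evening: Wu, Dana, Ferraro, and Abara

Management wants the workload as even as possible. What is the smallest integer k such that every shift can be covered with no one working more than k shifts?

With 6 operators and 11 worker-slots to fill, someone must work at least ⌈11/6⌉ = 2 shifts, so k ≥ 2.
k = 2 works: Wed afternoon→Olsen, Wed evening→Dana+Abara, Thu morning→Olsen, Thu afternoon→Wu, Thu evening→Ferraro+Mbeki, Fri morning→Ferraro+Mbeki, Fri afternoon→Dana, Fri evening→Wu.
Loads: Wu 2, Dana 2, Olsen 2, Ferraro 2, Mbeki 2, Abara 1 — all ≤ 2.

2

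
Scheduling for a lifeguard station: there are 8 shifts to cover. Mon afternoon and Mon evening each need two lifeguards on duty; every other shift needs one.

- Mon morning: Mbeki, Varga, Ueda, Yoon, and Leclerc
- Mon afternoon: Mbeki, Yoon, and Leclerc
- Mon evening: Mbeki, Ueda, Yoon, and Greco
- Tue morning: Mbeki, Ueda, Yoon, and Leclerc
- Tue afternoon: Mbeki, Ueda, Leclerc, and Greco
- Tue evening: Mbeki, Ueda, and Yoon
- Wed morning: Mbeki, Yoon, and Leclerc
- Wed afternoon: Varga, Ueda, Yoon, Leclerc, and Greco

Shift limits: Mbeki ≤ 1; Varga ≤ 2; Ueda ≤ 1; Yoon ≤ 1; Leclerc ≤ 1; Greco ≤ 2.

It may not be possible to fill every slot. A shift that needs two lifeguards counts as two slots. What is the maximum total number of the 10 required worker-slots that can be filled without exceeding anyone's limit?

Total capacity across all lifeguards is 1+2+1+1+1+2 = 8, and 10 slots are needed, so at most 8 can be filled.
An assignment achieving 8: Mon morning→Varga, Mon afternoon→Mbeki+Yoon, Mon evening→Greco, Tue afternoon→Greco, Tue evening→Ueda, Wed morning→Leclerc, Wed afternoon→Varga.
Loads: Mbeki 1/1, Varga 2/2, Ueda 1/1, Yoon 1/1, Leclerc 1/1, Greco 2/2.

8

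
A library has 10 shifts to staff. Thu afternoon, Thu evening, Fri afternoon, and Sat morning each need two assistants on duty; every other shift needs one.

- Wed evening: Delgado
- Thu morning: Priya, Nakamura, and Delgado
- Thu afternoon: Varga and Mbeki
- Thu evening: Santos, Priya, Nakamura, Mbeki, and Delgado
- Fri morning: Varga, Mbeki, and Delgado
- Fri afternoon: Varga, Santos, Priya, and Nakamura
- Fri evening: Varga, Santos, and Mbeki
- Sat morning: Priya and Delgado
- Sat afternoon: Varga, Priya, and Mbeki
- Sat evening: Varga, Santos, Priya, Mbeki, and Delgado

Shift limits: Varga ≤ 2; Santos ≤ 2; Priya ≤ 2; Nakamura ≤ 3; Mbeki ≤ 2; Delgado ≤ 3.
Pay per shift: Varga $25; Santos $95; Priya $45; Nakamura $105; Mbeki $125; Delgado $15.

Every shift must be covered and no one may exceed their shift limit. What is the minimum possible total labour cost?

$940

Wed evening can only be covered by Delgado, so that assignment is forced.
Thu afternoon can only be covered by Varga and Mbeki, so that assignment is forced.
Sat morning can only be covered by Priya and Delgado, so that assignment is forced.
Picking the cheapest available assistant for each shift independently would cost $450, but that ignores the shift limits.
An optimal schedule: Wed evening→Delgado, Thu morning→Nakamura, Thu afternoon→Varga+Mbeki, Thu evening→Nakamura+Delgado, Fri morning→Varga, Fri afternoon→Santos+Nakamura, Fri evening→Santos, Sat morning→Priya+Delgado, Sat afternoon→Priya, Sat evening→Mbeki.
Total: 15 + 105 + 25 + 125 + 105 + 15 + 25 + 95 + 105 + 95 + 45 + 15 + 45 + 125 = $940.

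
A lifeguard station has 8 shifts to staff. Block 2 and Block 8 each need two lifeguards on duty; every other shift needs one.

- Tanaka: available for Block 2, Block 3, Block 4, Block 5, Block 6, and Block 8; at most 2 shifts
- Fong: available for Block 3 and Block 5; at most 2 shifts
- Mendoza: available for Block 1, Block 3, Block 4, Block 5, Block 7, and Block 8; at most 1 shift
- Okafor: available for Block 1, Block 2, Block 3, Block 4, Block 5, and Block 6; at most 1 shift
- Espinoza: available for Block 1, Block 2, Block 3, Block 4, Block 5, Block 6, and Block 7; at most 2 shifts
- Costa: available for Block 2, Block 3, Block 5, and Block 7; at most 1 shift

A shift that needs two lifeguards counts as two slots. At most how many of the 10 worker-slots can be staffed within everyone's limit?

9

Total capacity across all lifeguards is 2+2+1+1+2+1 = 9, and 10 slots are needed, so at most 9 can be filled.
An assignment achieving 9: Block 1→Okafor, Block 2→Espinoza+Costa, Block 3→Fong, Block 5→Fong, Block 6→Tanaka, Block 7→Espinoza, Block 8→Tanaka+Mendoza.
Loads: Tanaka 2/2, Fong 2/2, Mendoza 1/1, Okafor 1/1, Espinoza 2/2, Costa 1/1.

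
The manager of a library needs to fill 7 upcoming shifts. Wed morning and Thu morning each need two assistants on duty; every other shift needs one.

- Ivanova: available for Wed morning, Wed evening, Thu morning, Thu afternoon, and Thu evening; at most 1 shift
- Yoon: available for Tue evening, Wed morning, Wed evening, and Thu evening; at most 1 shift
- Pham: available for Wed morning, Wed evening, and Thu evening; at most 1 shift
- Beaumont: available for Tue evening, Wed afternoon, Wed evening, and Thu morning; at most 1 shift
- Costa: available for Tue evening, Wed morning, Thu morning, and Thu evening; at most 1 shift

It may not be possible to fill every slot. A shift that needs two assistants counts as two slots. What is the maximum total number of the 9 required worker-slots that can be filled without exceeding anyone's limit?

5

Total capacity across all assistants is 1+1+1+1+1 = 5, and 9 slots are needed, so at most 5 can be filled.
An assignment achieving 5: Tue evening→Yoon, Wed morning→Pham, Wed afternoon→Beaumont, Thu morning→Costa, Thu afternoon→Ivanova.
Loads: Ivanova 1/1, Yoon 1/1, Pham 1/1, Beaumont 1/1, Costa 1/1.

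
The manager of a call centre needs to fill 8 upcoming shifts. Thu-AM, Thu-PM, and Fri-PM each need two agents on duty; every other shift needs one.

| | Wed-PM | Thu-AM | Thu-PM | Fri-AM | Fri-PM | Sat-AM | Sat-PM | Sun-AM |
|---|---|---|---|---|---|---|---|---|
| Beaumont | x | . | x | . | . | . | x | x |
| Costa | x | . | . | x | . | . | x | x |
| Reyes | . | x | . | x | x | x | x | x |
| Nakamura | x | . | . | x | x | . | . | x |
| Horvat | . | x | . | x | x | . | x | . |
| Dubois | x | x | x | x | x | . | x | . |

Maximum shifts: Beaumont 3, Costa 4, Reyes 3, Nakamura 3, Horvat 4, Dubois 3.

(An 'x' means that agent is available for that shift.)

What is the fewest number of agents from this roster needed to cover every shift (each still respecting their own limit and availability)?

11 slots to fill and no one can take more than 4, so at least ⌈11/4⌉ = 3 agents are needed.
No set of 3 agents can cover every shift (each such set leaves at least one shift with no one available or exceeds a cap).
Beaumont, Costa, Reyes, and Dubois alone can cover everything: Wed-PM→Beaumont, Thu-AM→Reyes+Dubois, Thu-PM→Beaumont+Dubois, Fri-AM→Costa, Fri-PM→Reyes+Dubois, Sat-AM→Reyes, Sat-PM→Costa, Sun-AM→Beaumont.

4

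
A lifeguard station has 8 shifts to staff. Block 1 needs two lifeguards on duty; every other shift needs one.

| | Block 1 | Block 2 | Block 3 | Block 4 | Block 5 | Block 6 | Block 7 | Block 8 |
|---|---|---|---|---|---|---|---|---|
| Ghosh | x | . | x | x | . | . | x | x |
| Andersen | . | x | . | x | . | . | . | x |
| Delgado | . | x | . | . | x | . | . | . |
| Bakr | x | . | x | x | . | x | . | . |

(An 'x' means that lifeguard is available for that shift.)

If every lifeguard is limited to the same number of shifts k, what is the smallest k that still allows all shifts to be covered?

3

With 4 lifeguards and 9 worker-slots to fill, someone must work at least ⌈9/4⌉ = 3 shifts, so k ≥ 3.
k = 3 works: Block 1→Ghosh+Bakr, Block 2→Andersen, Block 3→Ghosh, Block 4→Andersen, Block 5→Delgado, Block 6→Bakr, Block 7→Ghosh, Block 8→Andersen.
Loads: Ghosh 3, Andersen 3, Delgado 1, Bakr 2 — all ≤ 3.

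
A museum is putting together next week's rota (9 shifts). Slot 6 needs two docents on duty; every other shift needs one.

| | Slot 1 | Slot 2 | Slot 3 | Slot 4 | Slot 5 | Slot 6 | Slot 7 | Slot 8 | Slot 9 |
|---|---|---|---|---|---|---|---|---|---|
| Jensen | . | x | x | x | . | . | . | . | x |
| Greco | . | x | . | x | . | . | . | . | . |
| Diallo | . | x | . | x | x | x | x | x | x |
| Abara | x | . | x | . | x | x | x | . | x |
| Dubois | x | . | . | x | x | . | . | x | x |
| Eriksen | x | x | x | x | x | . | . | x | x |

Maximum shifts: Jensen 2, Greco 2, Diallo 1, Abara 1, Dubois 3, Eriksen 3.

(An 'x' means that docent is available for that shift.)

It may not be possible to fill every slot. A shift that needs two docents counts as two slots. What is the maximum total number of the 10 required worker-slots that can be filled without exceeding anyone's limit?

9

Total capacity across all docents is 2+2+1+1+3+3 = 12, and 10 slots are needed, so at most 10 can be filled.
Shifts {Slot 6, Slot 7} need 3 slots but only Diallo and Abara are available for them, supplying at most 2 — so at least 1 slot must go unfilled.
An assignment achieving 9: Slot 1→Dubois, Slot 2→Jensen, Slot 3→Jensen, Slot 4→Greco, Slot 5→Dubois, Slot 6→Diallo+Abara, Slot 8→Dubois, Slot 9→Eriksen.
Loads: Jensen 2/2, Greco 1/2, Diallo 1/1, Abara 1/1, Dubois 3/3, Eriksen 1/3.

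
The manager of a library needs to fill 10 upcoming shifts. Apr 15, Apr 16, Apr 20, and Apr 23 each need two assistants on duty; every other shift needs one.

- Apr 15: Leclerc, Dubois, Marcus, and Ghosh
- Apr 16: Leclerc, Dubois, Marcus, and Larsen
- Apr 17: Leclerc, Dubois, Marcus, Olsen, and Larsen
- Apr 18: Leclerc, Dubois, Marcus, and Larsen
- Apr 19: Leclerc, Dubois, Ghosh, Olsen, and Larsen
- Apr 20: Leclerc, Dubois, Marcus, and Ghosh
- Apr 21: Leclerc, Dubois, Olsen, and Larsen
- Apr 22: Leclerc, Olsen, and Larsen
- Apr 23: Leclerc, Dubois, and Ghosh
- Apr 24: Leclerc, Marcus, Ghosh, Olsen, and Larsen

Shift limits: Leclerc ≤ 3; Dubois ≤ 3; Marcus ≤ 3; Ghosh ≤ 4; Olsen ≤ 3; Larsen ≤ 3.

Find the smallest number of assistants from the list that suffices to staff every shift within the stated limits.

14 slots to fill and no one can take more than 4, so at least ⌈14/4⌉ = 4 assistants are needed.
Any 4 assistants together have capacity at most 4+3+3+3 = 13 < 14 slots, so 4 can never suffice.
Leclerc, Dubois, Marcus, Ghosh, and Olsen alone can cover everything: Apr 15→Marcus+Ghosh, Apr 16→Leclerc+Dubois, Apr 17→Marcus, Apr 18→Leclerc, Apr 19→Ghosh, Apr 20→Marcus+Ghosh, Apr 21→Dubois, Apr 22→Leclerc, Apr 23→Dubois+Ghosh, Apr 24→Olsen.

5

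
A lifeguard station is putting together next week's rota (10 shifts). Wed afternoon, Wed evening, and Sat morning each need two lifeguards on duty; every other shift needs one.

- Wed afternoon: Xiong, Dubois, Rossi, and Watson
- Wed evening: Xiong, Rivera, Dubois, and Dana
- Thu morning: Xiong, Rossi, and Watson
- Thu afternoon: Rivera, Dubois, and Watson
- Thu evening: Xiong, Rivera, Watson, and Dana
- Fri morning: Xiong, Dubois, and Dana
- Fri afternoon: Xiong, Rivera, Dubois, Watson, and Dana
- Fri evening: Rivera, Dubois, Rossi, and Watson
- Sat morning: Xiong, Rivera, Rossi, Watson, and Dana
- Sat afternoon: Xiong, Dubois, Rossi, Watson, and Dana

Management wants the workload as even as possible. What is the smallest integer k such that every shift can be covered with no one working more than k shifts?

3

With 6 lifeguards and 13 worker-slots to fill, someone must work at least ⌈13/6⌉ = 3 shifts, so k ≥ 3.
k = 3 works: Wed afternoon→Dubois+Rossi, Wed evening→Dubois+Dana, Thu morning→Xiong, Thu afternoon→Rivera, Thu evening→Xiong, Fri morning→Xiong, Fri afternoon→Rivera, Fri evening→Rivera, Sat morning→Rossi+Watson, Sat afternoon→Dubois.
Loads: Xiong 3, Rivera 3, Dubois 3, Rossi 2, Watson 1, Dana 1 — all ≤ 3.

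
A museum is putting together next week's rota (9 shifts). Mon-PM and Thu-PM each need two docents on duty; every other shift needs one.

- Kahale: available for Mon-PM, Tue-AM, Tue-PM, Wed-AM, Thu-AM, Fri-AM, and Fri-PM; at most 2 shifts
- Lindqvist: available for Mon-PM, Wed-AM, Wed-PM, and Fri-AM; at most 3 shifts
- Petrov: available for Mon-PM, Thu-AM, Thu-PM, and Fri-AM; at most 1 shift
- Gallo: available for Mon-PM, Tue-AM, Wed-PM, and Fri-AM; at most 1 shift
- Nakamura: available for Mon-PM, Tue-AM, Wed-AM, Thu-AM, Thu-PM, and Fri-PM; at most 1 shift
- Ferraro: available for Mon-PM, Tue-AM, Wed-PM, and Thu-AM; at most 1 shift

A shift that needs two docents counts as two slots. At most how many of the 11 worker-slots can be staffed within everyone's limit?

9

Total capacity across all docents is 2+3+1+1+1+1 = 9, and 11 slots are needed, so at most 9 can be filled.
An assignment achieving 9: Tue-AM→Gallo, Tue-PM→Kahale, Wed-AM→Lindqvist, Wed-PM→Lindqvist, Thu-AM→Ferraro, Thu-PM→Petrov+Nakamura, Fri-AM→Lindqvist, Fri-PM→Kahale.
Loads: Kahale 2/2, Lindqvist 3/3, Petrov 1/1, Gallo 1/1, Nakamura 1/1, Ferraro 1/1.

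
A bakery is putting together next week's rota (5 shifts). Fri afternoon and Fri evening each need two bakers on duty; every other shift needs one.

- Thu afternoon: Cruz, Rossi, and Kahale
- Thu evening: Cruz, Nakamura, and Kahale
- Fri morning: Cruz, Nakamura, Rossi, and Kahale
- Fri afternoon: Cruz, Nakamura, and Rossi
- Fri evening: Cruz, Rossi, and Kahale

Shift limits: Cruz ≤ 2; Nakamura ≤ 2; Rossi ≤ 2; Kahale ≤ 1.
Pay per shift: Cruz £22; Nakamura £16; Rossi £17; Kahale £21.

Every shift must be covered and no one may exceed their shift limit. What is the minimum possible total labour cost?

Picking the cheapest available baker for each shift independently would cost £120, but that ignores the shift limits.
An optimal schedule: Thu afternoon→Cruz, Thu evening→Cruz, Fri morning→Nakamura, Fri afternoon→Nakamura+Rossi, Fri evening→Rossi+Kahale.
Total: 22 + 22 + 16 + 16 + 17 + 17 + 21 = £131.

£131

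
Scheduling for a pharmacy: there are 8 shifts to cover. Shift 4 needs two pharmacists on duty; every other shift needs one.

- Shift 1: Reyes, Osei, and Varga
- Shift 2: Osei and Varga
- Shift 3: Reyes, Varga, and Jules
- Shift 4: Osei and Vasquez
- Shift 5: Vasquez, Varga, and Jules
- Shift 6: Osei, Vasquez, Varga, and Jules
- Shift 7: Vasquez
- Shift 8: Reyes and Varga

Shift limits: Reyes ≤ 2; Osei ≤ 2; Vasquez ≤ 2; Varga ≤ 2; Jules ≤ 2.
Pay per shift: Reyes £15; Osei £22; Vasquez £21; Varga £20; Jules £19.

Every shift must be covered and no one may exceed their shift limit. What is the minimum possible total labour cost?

Shift 4 can only be covered by Osei and Vasquez, so that assignment is forced.
Shift 7 can only be covered by Vasquez, so that assignment is forced.
Picking the cheapest available pharmacist for each shift independently would cost £167, but that ignores the shift limits.
An optimal schedule: Shift 1→Reyes, Shift 2→Varga, Shift 3→Jules, Shift 4→Vasquez+Osei, Shift 5→Jules, Shift 6→Varga, Shift 7→Vasquez, Shift 8→Reyes.
Total: 15 + 20 + 19 + 21 + 22 + 19 + 20 + 21 + 15 = £172.

£172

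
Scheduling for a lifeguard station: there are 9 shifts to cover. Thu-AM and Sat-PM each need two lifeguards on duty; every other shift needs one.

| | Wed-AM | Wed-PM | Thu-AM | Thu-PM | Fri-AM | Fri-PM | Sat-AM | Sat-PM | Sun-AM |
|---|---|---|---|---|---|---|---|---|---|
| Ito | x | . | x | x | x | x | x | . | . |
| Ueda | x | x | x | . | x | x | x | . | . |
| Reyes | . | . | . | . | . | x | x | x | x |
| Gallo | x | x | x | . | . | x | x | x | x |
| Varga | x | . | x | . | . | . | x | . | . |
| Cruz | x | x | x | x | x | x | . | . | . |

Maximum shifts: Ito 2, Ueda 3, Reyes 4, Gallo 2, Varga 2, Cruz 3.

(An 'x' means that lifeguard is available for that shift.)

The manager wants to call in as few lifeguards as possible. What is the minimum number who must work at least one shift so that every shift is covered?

11 slots to fill and no one can take more than 4, so at least ⌈11/4⌉ = 3 lifeguards are needed.
Any 3 lifeguards together have capacity at most 4+3+3 = 10 < 11 slots, so 3 can never suffice.
Ito, Ueda, Reyes, and Gallo alone can cover everything: Wed-AM→Ueda, Wed-PM→Ueda, Thu-AM→Ueda+Gallo, Thu-PM→Ito, Fri-AM→Ito, Fri-PM→Reyes, Sat-AM→Reyes, Sat-PM→Reyes+Gallo, Sun-AM→Reyes.

4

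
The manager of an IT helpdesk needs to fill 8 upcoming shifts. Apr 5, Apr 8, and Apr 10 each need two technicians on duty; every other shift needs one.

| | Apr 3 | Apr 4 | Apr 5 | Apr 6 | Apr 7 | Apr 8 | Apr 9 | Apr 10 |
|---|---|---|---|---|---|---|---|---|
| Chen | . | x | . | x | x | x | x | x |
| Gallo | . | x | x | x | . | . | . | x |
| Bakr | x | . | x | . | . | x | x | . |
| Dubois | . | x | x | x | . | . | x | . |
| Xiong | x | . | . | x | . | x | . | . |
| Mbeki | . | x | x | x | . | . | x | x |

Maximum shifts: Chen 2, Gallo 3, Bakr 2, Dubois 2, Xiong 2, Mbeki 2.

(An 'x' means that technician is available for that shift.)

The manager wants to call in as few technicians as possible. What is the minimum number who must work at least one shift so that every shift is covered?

5

11 slots to fill and no one can take more than 3, so at least ⌈11/3⌉ = 4 technicians are needed.
Any 4 technicians together have capacity at most 3+2+2+2 = 9 < 11 slots, so 4 can never suffice.
Chen, Gallo, Bakr, Dubois, and Xiong alone can cover everything: Apr 3→Bakr, Apr 4→Gallo, Apr 5→Gallo+Dubois, Apr 6→Xiong, Apr 7→Chen, Apr 8→Bakr+Xiong, Apr 9→Dubois, Apr 10→Chen+Gallo.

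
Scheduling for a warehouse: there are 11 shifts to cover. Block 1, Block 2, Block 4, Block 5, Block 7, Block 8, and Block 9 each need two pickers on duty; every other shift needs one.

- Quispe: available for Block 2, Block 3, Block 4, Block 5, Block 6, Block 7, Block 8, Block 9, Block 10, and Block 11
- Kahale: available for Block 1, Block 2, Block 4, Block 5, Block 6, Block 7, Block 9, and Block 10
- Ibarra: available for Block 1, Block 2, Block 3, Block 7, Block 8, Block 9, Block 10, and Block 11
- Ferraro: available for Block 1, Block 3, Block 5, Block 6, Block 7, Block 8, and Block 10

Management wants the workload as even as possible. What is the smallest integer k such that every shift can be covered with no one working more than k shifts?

5

With 4 pickers and 18 worker-slots to fill, someone must work at least ⌈18/4⌉ = 5 shifts, so k ≥ 5.
k = 5 works: Block 1→Kahale+Ibarra, Block 2→Quispe+Kahale, Block 3→Quispe, Block 4→Quispe+Kahale, Block 5→Quispe+Kahale, Block 6→Ferraro, Block 7→Ibarra+Ferraro, Block 8→Ibarra+Ferraro, Block 9→Kahale+Ibarra, Block 10→Ibarra, Block 11→Quispe.
Loads: Quispe 5, Kahale 5, Ibarra 5, Ferraro 3 — all ≤ 5.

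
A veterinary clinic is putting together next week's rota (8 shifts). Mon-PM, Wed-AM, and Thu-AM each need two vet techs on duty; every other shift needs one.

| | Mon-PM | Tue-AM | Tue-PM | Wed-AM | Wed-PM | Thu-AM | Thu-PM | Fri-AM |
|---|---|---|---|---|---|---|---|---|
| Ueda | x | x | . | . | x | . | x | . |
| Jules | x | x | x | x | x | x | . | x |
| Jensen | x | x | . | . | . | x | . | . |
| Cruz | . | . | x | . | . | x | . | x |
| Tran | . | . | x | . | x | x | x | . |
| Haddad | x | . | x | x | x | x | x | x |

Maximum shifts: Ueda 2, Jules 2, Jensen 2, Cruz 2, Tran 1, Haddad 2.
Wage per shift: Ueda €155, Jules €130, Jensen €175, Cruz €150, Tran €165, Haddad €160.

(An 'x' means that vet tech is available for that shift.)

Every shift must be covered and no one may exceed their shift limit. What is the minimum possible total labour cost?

€1705

Wed-AM can only be covered by Jules and Haddad, so that assignment is forced.
Picking the cheapest available vet tech for each shift independently would cost €1530, but that ignores the shift limits.
An optimal schedule: Mon-PM→Jensen+Haddad, Tue-AM→Ueda, Tue-PM→Cruz, Wed-AM→Jules+Haddad, Wed-PM→Tran, Thu-AM→Jensen+Cruz, Thu-PM→Ueda, Fri-AM→Jules.
Total: 175 + 160 + 155 + 150 + 130 + 160 + 165 + 175 + 150 + 155 + 130 = €1705.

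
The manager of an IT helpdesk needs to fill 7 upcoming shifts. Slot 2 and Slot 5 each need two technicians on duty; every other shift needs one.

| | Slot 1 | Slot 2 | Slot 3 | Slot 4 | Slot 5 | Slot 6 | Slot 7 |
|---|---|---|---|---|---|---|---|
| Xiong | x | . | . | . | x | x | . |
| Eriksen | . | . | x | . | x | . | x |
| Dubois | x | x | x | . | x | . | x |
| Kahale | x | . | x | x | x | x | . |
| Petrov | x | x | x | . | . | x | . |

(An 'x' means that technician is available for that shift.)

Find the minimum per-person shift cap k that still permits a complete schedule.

With 5 technicians and 9 worker-slots to fill, someone must work at least ⌈9/5⌉ = 2 shifts, so k ≥ 2.
k = 2 works: Slot 1→Xiong, Slot 2→Dubois+Petrov, Slot 3→Eriksen, Slot 4→Kahale, Slot 5→Dubois+Kahale, Slot 6→Xiong, Slot 7→Eriksen.
Loads: Xiong 2, Eriksen 2, Dubois 2, Kahale 2, Petrov 1 — all ≤ 2.

2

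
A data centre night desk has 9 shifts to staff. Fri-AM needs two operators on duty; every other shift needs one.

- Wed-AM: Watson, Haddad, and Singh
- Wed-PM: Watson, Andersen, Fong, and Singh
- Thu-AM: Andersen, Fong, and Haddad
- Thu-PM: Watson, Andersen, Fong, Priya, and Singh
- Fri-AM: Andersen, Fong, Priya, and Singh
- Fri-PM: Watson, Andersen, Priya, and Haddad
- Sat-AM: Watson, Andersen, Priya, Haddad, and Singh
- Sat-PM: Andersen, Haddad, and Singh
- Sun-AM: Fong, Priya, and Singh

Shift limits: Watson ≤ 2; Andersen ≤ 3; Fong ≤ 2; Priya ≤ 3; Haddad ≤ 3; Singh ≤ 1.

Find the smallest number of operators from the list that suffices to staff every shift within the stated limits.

10 slots to fill and no one can take more than 3, so at least ⌈10/3⌉ = 4 operators are needed.
Watson, Andersen, Fong, and Priya alone can cover everything: Wed-AM→Watson, Wed-PM→Watson, Thu-AM→Andersen, Thu-PM→Priya, Fri-AM→Andersen+Fong, Fri-PM→Priya, Sat-AM→Priya, Sat-PM→Andersen, Sun-AM→Fong.

4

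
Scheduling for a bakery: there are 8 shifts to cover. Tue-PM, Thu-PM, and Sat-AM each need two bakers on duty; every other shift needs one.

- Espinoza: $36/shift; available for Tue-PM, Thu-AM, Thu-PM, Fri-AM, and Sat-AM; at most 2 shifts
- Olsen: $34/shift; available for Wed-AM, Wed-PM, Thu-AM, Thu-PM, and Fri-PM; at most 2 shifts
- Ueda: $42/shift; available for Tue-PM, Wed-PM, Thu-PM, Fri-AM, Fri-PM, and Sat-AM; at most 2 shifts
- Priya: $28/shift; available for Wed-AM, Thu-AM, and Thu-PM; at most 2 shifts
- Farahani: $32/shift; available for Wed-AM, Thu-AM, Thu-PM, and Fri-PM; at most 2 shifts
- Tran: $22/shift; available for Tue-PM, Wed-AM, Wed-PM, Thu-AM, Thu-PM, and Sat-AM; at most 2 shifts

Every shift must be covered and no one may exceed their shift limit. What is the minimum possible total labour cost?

$346

Picking the cheapest available baker for each shift independently would cost $300, but that ignores the shift limits.
An optimal schedule: Tue-PM→Tran+Espinoza, Wed-AM→Priya, Wed-PM→Olsen, Thu-AM→Priya, Thu-PM→Farahani+Olsen, Fri-AM→Espinoza, Fri-PM→Farahani, Sat-AM→Tran+Ueda.
Total: 22 + 36 + 28 + 34 + 28 + 32 + 34 + 36 + 32 + 22 + 42 = $346.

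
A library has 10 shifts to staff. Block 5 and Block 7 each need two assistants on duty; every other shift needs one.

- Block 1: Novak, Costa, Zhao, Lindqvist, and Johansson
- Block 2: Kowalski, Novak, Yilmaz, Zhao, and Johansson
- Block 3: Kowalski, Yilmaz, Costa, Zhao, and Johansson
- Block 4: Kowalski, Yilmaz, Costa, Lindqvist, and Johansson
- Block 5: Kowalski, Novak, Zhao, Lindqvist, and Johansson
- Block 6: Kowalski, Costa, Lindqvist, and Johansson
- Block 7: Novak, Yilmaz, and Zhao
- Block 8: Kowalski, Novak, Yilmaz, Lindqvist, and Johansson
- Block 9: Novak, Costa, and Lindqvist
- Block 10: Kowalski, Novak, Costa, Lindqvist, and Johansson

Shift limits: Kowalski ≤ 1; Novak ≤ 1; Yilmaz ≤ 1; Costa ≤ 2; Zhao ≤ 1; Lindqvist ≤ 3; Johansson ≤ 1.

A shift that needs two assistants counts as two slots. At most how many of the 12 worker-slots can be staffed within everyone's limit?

Total capacity across all assistants is 1+1+1+2+1+3+1 = 10, and 12 slots are needed, so at most 10 can be filled.
An assignment achieving 10: Block 1→Costa, Block 2→Zhao, Block 3→Johansson, Block 4→Lindqvist, Block 5→Lindqvist, Block 6→Kowalski, Block 7→Novak+Yilmaz, Block 8→Lindqvist, Block 9→Costa.
Loads: Kowalski 1/1, Novak 1/1, Yilmaz 1/1, Costa 2/2, Zhao 1/1, Lindqvist 3/3, Johansson 1/1.

10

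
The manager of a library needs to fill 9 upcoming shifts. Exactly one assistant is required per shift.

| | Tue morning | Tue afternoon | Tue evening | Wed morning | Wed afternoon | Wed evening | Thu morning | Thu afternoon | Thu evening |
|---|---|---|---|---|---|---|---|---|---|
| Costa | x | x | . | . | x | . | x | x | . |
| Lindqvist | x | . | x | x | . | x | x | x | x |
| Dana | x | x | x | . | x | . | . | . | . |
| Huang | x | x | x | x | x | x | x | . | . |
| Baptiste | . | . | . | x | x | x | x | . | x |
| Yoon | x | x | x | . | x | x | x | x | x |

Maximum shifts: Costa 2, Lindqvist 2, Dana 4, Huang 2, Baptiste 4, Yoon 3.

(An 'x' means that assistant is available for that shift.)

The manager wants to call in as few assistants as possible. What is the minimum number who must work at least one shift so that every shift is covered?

9 slots to fill and no one can take more than 4, so at least ⌈9/4⌉ = 3 assistants are needed.
Costa, Dana, and Baptiste alone can cover everything: Tue morning→Costa, Tue afternoon→Dana, Tue evening→Dana, Wed morning→Baptiste, Wed afternoon→Dana, Wed evening→Baptiste, Thu morning→Baptiste, Thu afternoon→Costa, Thu evening→Baptiste.

3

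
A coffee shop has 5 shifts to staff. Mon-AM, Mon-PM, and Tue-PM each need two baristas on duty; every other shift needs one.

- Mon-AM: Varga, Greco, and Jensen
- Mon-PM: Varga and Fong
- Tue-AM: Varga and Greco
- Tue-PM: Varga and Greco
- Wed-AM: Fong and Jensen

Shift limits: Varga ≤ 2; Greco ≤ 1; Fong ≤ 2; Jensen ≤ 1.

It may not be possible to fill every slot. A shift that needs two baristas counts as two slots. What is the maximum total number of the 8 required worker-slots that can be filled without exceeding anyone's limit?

Total capacity across all baristas is 2+1+2+1 = 6, and 8 slots are needed, so at most 6 can be filled.
An assignment achieving 6: Mon-AM→Jensen, Mon-PM→Varga+Fong, Tue-AM→Varga, Tue-PM→Greco, Wed-AM→Fong.
Loads: Varga 2/2, Greco 1/1, Fong 2/2, Jensen 1/1.

6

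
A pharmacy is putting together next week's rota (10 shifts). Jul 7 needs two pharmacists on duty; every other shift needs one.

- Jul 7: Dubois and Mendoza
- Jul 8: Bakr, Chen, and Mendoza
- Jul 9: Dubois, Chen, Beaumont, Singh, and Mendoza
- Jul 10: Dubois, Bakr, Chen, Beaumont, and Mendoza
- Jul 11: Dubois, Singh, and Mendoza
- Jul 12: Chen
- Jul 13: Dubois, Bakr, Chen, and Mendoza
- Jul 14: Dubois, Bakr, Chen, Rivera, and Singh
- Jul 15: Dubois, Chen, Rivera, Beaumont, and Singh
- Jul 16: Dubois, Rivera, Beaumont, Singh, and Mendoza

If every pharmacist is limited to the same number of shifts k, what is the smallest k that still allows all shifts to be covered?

2

With 7 pharmacists and 11 worker-slots to fill, someone must work at least ⌈11/7⌉ = 2 shifts, so k ≥ 2.
k = 2 works: Jul 7→Dubois+Mendoza, Jul 8→Bakr, Jul 9→Chen, Jul 10→Beaumont, Jul 11→Dubois, Jul 12→Chen, Jul 13→Bakr, Jul 14→Rivera, Jul 15→Rivera, Jul 16→Beaumont.
Loads: Dubois 2, Bakr 2, Chen 2, Rivera 2, Beaumont 2, Singh 0, Mendoza 1 — all ≤ 2.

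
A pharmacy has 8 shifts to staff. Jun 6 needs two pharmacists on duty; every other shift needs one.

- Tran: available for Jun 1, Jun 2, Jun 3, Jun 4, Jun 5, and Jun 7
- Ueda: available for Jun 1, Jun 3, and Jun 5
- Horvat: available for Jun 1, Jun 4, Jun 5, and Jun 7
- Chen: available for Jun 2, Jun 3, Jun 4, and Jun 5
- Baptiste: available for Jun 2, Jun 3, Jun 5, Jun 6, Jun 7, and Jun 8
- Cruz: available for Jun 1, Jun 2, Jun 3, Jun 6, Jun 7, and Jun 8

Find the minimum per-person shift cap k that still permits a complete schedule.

With 6 pharmacists and 9 worker-slots to fill, someone must work at least ⌈9/6⌉ = 2 shifts, so k ≥ 2.
k = 2 works: Jun 1→Tran, Jun 2→Chen, Jun 3→Ueda, Jun 4→Tran, Jun 5→Ueda, Jun 6→Baptiste+Cruz, Jun 7→Horvat, Jun 8→Baptiste.
Loads: Tran 2, Ueda 2, Horvat 1, Chen 1, Baptiste 2, Cruz 1 — all ≤ 2.

2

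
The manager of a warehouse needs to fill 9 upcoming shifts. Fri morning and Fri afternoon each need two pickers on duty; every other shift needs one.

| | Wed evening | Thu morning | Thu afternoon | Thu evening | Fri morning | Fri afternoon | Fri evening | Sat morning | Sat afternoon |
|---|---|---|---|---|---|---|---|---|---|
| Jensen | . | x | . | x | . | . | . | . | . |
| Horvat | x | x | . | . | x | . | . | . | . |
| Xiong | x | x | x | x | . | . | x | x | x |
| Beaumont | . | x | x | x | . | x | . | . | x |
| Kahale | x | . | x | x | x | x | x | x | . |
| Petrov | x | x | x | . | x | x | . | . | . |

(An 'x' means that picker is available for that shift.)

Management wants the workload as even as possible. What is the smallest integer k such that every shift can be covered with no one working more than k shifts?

2

With 6 pickers and 11 worker-slots to fill, someone must work at least ⌈11/6⌉ = 2 shifts, so k ≥ 2.
k = 2 works: Wed evening→Horvat, Thu morning→Jensen, Thu afternoon→Petrov, Thu evening→Jensen, Fri morning→Horvat+Kahale, Fri afternoon→Beaumont+Kahale, Fri evening→Xiong, Sat morning→Xiong, Sat afternoon→Beaumont.
Loads: Jensen 2, Horvat 2, Xiong 2, Beaumont 2, Kahale 2, Petrov 1 — all ≤ 2.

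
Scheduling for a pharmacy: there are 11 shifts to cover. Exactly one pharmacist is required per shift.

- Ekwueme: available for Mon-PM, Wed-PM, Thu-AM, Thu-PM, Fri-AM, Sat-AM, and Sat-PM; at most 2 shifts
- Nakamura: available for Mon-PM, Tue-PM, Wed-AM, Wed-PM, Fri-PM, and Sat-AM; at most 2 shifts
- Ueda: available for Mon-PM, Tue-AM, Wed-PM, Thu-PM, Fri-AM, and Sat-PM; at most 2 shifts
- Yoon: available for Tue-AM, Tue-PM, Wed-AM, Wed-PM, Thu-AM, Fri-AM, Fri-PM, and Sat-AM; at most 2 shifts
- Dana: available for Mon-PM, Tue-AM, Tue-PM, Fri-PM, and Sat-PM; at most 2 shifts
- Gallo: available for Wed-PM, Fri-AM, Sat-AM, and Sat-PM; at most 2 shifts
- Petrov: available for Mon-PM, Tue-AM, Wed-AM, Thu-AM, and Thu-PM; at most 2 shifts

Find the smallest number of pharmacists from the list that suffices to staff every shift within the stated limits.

6

11 slots to fill and no one can take more than 2, so at least ⌈11/2⌉ = 6 pharmacists are needed.
Ekwueme, Nakamura, Ueda, Yoon, Dana, and Gallo alone can cover everything: Mon-PM→Ueda, Tue-AM→Ueda, Tue-PM→Nakamura, Wed-AM→Nakamura, Wed-PM→Gallo, Thu-AM→Ekwueme, Thu-PM→Ekwueme, Fri-AM→Yoon, Fri-PM→Yoon, Sat-AM→Gallo, Sat-PM→Dana.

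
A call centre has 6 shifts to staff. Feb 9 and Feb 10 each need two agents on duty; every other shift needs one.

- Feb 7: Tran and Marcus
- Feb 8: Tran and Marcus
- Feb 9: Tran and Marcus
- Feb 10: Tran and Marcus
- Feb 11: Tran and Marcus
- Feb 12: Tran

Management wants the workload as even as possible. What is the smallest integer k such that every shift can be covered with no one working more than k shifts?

With 2 agents and 8 worker-slots to fill, someone must work at least ⌈8/2⌉ = 4 shifts, so k ≥ 4.
k = 4 works: Feb 7→Tran, Feb 8→Marcus, Feb 9→Tran+Marcus, Feb 10→Tran+Marcus, Feb 11→Marcus, Feb 12→Tran.
Loads: Tran 4, Marcus 4 — all ≤ 4.

4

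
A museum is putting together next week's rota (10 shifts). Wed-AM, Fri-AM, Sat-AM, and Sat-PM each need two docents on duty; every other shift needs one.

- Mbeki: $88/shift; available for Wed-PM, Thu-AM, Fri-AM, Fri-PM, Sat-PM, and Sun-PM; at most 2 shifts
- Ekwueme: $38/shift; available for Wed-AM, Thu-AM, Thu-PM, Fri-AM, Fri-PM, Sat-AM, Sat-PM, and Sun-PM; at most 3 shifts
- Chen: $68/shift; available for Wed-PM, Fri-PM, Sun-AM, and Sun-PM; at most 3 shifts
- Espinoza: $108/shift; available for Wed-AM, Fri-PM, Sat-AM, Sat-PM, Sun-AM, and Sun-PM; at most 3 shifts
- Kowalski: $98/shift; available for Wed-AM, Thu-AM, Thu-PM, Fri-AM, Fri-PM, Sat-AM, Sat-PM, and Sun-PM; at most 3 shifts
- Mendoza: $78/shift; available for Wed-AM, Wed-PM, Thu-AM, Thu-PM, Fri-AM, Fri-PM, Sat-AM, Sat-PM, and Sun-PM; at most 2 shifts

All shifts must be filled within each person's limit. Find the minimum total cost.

Picking the cheapest available docent for each shift independently would cost $752, but that ignores the shift limits.
An optimal schedule: Wed-AM→Ekwueme+Mendoza, Wed-PM→Chen, Thu-AM→Ekwueme, Thu-PM→Ekwueme, Fri-AM→Mendoza+Mbeki, Fri-PM→Chen, Sat-AM→Kowalski+Espinoza, Sat-PM→Mbeki+Kowalski, Sun-AM→Chen, Sun-PM→Kowalski.
Total: 38 + 78 + 68 + 38 + 38 + 78 + 88 + 68 + 98 + 108 + 88 + 98 + 68 + 98 = $1052.

$1052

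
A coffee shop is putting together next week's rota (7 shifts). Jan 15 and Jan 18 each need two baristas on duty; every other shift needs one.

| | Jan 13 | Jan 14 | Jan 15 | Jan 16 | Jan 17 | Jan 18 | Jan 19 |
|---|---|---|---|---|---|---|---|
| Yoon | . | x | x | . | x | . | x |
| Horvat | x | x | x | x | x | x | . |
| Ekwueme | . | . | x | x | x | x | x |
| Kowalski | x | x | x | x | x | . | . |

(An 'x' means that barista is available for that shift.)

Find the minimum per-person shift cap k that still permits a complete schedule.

With 4 baristas and 9 worker-slots to fill, someone must work at least ⌈9/4⌉ = 3 shifts, so k ≥ 3.
k = 3 works: Jan 13→Horvat, Jan 14→Yoon, Jan 15→Ekwueme+Kowalski, Jan 16→Horvat, Jan 17→Yoon, Jan 18→Horvat+Ekwueme, Jan 19→Yoon.
Loads: Yoon 3, Horvat 3, Ekwueme 2, Kowalski 1 — all ≤ 3.

3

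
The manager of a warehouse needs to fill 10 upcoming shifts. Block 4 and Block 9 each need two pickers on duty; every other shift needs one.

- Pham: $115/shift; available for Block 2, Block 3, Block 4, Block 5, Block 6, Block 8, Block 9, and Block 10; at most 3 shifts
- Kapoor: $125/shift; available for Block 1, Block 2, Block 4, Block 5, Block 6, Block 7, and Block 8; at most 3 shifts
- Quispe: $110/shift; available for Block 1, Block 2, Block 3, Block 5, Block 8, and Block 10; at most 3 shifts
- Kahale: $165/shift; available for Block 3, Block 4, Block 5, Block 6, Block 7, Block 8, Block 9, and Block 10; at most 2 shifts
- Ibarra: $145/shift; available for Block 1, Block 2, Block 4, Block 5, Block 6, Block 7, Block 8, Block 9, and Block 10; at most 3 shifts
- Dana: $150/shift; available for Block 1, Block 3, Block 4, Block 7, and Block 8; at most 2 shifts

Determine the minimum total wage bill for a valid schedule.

Picking the cheapest available picker for each shift independently would cost $1400, but that ignores the shift limits.
An optimal schedule: Block 1→Quispe, Block 2→Quispe, Block 3→Quispe, Block 4→Kapoor+Ibarra, Block 5→Kapoor, Block 6→Pham, Block 7→Kapoor, Block 8→Ibarra, Block 9→Pham+Ibarra, Block 10→Pham.
Total: 110 + 110 + 110 + 125 + 145 + 125 + 115 + 125 + 145 + 115 + 145 + 115 = $1485.

$1485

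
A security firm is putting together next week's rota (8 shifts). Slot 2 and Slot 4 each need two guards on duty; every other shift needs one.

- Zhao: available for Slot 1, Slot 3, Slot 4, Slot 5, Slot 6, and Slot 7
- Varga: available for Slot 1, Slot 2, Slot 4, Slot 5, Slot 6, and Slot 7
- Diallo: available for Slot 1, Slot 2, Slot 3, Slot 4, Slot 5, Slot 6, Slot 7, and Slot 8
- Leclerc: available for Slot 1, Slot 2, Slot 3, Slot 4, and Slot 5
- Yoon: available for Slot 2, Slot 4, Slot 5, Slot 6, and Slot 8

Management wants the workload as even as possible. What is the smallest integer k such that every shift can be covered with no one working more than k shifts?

2

With 5 guards and 10 worker-slots to fill, someone must work at least ⌈10/5⌉ = 2 shifts, so k ≥ 2.
k = 2 works: Slot 1→Varga, Slot 2→Leclerc+Yoon, Slot 3→Zhao, Slot 4→Leclerc+Yoon, Slot 5→Diallo, Slot 6→Varga, Slot 7→Zhao, Slot 8→Diallo.
Loads: Zhao 2, Varga 2, Diallo 2, Leclerc 2, Yoon 2 — all ≤ 2.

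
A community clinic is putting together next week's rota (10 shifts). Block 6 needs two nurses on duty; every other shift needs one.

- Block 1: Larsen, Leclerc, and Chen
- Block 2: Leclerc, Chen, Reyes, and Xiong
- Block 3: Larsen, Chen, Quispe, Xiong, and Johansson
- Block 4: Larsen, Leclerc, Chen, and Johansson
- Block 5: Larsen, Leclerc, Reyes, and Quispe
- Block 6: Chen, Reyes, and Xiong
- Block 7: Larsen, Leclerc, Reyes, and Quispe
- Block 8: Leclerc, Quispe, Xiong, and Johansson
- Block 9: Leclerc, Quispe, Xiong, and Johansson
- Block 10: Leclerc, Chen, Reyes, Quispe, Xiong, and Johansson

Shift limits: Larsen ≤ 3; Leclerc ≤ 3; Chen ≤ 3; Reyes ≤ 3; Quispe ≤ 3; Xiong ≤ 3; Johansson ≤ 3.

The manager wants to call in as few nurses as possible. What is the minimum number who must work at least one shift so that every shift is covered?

11 slots to fill and no one can take more than 3, so at least ⌈11/3⌉ = 4 nurses are needed.
Larsen, Leclerc, Chen, and Reyes alone can cover everything: Block 1→Larsen, Block 2→Leclerc, Block 3→Larsen, Block 4→Larsen, Block 5→Reyes, Block 6→Chen+Reyes, Block 7→Reyes, Block 8→Leclerc, Block 9→Leclerc, Block 10→Chen.

4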